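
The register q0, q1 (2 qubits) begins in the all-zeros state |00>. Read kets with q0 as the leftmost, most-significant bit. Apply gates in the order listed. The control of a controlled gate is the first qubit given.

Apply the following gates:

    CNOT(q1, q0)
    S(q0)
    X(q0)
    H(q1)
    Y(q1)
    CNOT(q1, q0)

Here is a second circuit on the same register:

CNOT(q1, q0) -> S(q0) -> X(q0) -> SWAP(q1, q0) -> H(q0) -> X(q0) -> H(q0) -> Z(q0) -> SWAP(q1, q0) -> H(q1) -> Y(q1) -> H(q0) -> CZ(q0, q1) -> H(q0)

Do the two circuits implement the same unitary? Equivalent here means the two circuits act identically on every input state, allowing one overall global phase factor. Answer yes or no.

Yes: on every input state the two circuits agree up to one overall phase factor.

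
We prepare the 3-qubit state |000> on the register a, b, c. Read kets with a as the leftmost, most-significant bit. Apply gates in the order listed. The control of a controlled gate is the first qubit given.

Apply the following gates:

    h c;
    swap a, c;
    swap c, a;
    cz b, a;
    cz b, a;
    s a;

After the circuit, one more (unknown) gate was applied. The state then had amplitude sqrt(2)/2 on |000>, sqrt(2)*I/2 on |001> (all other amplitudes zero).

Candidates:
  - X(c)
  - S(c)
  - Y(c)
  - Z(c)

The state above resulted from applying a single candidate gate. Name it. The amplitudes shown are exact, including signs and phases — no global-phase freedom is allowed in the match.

It was S(c) that produced the state shown.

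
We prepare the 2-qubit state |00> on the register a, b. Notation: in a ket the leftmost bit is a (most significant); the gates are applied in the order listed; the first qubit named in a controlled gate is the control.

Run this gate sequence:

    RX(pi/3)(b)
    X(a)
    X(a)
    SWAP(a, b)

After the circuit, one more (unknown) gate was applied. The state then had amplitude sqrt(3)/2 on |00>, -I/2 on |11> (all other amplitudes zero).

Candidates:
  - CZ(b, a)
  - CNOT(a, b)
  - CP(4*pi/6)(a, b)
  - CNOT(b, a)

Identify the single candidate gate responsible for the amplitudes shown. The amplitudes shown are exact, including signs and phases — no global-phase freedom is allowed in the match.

The applied gate was CNOT(a, b). Key observation: the block from step 2 through step 3 cancels to the identity and can be dropped.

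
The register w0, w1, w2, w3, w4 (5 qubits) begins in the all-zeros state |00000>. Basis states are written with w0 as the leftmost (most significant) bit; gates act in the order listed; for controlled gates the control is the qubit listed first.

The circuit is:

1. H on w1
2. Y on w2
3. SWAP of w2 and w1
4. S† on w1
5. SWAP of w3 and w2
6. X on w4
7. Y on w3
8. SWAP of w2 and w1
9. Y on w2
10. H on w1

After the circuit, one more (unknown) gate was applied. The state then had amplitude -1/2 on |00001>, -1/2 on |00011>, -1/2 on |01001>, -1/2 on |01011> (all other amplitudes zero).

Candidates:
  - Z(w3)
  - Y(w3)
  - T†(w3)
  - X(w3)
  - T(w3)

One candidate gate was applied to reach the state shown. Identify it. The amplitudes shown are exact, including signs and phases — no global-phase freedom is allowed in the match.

The unique candidate consistent with the amplitudes is Z(w3).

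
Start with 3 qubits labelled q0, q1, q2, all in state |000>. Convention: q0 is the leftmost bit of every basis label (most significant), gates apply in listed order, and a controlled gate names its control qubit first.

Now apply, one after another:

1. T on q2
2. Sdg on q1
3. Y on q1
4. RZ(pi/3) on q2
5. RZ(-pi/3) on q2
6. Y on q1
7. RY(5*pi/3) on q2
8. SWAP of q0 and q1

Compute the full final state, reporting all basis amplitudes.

After the circuit, the state carries amplitude -sqrt(3)/2 on |000>, 1/2 on |001>, and 0 on every other basis state.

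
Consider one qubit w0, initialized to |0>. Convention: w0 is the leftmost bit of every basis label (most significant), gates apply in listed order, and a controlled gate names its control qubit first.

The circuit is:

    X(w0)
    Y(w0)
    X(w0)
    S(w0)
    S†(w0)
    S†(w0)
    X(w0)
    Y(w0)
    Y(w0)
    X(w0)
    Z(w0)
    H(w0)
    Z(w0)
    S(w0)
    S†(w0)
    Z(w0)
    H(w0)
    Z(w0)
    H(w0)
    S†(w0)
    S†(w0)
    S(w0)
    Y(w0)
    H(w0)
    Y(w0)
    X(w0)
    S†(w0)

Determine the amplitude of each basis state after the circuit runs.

The final amplitudes are 1/2 - I/2 on |0>, 1/2 - I/2 on |1>. Key observation: gates 11-18 undo each other exactly, leaving only the rest of the circuit to track.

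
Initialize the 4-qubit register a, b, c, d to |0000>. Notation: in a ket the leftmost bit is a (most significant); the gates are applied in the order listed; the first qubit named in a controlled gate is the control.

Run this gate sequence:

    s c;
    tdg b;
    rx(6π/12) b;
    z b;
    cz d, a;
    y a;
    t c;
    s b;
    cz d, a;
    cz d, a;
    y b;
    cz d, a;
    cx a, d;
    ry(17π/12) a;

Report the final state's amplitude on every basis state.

The resulting statevector has amplitude sqrt(12 - 6*sqrt(2))/8 + sqrt(2*sqrt(2) + 4)/8 on |0001>, sqrt(12 - 6*sqrt(2))/8 + sqrt(2*sqrt(2) + 4)/8 on |0101>, -sqrt(4 - 2*sqrt(2))/8 + sqrt(6*sqrt(2) + 12)/8 on |1001>, -sqrt(4 - 2*sqrt(2))/8 + sqrt(6*sqrt(2) + 12)/8 on |1101>, and 0 on every other basis state. Key observation: gates 9-10 undo each other exactly, leaving only the rest of the circuit to track.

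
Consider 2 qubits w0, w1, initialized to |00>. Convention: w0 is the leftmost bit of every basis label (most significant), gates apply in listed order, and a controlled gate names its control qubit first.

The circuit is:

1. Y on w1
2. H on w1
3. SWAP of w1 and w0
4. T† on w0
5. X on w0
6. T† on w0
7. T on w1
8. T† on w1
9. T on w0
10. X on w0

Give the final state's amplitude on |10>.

The final state's coefficient on |10> equals -sqrt(2)*exp(I*pi/4)/2. Key observation: steps 5-10 multiply out to the identity, so the circuit reduces to the remaining gates.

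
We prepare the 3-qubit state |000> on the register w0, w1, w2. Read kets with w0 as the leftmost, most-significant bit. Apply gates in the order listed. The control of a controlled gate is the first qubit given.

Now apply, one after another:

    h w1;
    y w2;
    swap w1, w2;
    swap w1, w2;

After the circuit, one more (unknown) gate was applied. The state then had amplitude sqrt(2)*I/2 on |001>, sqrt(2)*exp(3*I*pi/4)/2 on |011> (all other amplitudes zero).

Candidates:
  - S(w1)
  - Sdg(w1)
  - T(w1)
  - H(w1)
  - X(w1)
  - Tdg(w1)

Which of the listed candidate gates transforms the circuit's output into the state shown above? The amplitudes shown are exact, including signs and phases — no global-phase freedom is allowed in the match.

The unique candidate consistent with the amplitudes is T(w1). Key observation: steps 3-4 multiply out to the identity, so the circuit reduces to the remaining gates.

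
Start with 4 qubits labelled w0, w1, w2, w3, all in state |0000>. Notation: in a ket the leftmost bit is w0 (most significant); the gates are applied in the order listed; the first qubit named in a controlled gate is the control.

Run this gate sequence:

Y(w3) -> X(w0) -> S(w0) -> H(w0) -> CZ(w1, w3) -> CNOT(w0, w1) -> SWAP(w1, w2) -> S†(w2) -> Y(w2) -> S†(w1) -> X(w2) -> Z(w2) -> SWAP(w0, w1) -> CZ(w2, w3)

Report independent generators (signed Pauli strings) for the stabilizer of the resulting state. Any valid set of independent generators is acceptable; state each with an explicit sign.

The stabilizer group can be generated by -IXYI, +ZIII, +IZZI, -IIIZ, among other valid generating sets.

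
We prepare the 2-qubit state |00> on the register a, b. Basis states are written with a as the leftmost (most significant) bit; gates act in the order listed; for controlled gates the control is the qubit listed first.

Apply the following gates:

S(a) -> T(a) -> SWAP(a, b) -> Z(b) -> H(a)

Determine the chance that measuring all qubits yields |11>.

The probability of measuring |11> is 0.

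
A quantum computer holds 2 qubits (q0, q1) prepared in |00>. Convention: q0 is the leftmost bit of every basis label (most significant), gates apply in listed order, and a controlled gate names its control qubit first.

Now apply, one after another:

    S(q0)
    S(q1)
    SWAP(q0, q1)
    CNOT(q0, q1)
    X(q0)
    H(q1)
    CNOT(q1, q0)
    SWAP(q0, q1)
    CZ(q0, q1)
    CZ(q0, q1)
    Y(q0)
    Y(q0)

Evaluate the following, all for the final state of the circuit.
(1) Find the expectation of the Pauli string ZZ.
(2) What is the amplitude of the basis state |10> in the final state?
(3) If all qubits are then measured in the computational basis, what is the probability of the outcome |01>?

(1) The expectation value of ZZ is -1.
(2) |10> carries amplitude sqrt(2)/2 in the final state.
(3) Outcome |01> occurs with probability 1/2.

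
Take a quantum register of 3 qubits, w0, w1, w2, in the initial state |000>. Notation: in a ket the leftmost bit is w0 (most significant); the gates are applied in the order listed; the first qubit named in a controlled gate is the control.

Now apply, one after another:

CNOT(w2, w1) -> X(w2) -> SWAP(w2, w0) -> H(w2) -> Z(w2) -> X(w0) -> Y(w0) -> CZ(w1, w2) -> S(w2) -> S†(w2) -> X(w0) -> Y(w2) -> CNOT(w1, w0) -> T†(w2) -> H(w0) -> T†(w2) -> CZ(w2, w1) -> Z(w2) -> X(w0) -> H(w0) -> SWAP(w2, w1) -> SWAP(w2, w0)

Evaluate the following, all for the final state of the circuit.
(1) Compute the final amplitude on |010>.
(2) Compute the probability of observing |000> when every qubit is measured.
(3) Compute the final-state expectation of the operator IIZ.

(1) The amplitude on |010> is -sqrt(2)*I/2. Key observation: gates 9-10 undo each other exactly, leaving only the rest of the circuit to track.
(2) The probability of measuring |000> is 1/2.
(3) The observable IIZ averages to 1.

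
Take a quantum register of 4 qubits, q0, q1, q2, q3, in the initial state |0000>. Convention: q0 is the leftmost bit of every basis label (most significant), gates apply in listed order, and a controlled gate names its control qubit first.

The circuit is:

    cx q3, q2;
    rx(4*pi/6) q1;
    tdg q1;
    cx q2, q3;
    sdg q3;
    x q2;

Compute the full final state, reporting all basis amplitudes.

The resulting statevector has amplitude 1/2 on |0010>, -sqrt(3)*exp(I*pi/4)/2 on |0110>, and 0 on every other basis state.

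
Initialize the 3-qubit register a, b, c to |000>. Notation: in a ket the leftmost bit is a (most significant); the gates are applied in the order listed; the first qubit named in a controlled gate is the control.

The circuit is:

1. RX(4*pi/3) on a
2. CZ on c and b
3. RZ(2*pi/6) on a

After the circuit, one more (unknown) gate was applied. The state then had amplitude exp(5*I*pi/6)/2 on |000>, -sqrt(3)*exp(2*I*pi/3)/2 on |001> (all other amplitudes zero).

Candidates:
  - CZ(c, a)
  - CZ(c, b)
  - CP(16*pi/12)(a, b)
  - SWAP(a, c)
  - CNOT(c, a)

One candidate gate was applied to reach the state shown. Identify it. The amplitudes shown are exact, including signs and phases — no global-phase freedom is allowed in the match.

It was SWAP(a, c) that produced the state shown.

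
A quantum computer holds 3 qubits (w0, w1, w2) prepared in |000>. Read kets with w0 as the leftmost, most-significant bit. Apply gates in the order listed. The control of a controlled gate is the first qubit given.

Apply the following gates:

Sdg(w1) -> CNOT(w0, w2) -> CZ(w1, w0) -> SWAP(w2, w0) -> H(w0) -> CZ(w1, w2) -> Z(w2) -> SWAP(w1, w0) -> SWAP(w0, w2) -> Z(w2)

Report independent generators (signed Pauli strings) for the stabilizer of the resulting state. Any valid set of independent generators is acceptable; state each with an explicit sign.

One valid set of independent stabilizer generators is +IXI, +ZII, +IIZ (any independent generating set of the same group is equally correct).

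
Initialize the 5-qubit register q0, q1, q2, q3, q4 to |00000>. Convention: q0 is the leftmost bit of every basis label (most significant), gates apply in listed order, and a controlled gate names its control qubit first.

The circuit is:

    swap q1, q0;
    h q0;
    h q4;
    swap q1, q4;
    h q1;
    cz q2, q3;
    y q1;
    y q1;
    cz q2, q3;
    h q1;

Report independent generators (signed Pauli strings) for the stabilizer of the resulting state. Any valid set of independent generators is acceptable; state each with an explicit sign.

One valid set of independent stabilizer generators is +XIIII, +IXIII, +IIZII, +IIIZI, +IIIIZ (any independent generating set of the same group is equally correct). Key observation: steps 5-10 multiply out to the identity, so the circuit reduces to the remaining gates.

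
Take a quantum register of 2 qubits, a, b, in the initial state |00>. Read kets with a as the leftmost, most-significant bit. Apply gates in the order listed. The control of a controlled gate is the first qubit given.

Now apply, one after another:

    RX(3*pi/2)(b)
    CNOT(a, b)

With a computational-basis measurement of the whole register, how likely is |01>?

A full measurement returns |01> with probability 1/2.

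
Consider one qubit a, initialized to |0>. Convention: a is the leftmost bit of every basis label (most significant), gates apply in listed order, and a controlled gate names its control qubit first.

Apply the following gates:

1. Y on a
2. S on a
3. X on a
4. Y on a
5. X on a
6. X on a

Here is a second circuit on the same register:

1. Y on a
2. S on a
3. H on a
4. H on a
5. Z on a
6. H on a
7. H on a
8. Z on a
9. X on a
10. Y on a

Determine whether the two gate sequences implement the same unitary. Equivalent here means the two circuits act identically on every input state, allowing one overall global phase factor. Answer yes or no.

Yes: on every input state the two circuits agree up to one overall phase factor.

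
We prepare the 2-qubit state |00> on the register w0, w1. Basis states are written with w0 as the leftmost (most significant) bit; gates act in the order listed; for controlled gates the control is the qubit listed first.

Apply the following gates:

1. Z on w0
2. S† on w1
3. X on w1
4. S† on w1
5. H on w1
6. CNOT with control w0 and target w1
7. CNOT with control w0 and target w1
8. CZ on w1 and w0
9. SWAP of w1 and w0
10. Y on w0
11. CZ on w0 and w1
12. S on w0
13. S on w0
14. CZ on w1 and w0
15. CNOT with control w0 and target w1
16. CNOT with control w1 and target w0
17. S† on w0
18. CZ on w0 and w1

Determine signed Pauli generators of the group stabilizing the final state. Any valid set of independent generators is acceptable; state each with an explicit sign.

The final state is stabilized by the group generated by -IX, +ZI; other independent generating sets are equally valid.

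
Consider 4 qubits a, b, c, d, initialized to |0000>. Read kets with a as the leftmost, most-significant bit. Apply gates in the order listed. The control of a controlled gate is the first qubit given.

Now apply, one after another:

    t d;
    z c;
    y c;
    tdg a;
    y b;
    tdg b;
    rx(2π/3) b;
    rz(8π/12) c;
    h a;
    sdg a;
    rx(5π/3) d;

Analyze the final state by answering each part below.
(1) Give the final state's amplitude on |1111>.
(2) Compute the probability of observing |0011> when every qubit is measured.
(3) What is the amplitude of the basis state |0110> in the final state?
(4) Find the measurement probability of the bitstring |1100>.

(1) The final state's coefficient on |1111> equals sqrt(2)*exp(I*pi/12)/8.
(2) Outcome |0011> occurs with probability 3/32.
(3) The amplitude on |0110> is sqrt(6)*exp(I*pi/12)/8.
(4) The probability of measuring |1100> is 0.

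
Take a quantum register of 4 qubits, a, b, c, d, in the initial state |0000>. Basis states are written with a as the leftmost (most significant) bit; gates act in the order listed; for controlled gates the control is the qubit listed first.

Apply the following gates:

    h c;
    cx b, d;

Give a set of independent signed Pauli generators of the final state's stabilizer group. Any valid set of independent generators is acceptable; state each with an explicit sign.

The final state is stabilized by the group generated by +IIXI, +ZIII, +IZII, +IIIZ; other independent generating sets are equally valid.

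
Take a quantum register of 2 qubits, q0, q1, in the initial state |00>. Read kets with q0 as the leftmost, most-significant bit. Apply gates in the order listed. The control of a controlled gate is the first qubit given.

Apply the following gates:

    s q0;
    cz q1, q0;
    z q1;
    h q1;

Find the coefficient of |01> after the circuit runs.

The amplitude on |01> is sqrt(2)/2.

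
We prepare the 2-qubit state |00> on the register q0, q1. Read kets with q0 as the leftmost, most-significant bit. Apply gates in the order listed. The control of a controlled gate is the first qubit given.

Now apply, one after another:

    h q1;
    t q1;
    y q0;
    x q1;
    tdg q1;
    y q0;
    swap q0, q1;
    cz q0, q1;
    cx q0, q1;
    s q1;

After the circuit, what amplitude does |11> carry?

The final state's coefficient on |11> equals sqrt(2)*exp(I*pi/4)/2.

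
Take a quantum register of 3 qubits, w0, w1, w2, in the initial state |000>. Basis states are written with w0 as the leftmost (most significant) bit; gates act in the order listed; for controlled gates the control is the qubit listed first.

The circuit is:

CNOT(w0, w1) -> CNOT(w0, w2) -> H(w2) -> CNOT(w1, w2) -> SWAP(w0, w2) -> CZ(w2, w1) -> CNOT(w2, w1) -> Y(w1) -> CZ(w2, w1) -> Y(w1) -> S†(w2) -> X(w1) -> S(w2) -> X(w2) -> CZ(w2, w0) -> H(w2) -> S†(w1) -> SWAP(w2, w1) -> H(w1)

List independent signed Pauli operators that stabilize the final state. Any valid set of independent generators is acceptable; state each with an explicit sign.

The stabilizer group can be generated by -XII, -IZI, -IIZ, among other valid generating sets.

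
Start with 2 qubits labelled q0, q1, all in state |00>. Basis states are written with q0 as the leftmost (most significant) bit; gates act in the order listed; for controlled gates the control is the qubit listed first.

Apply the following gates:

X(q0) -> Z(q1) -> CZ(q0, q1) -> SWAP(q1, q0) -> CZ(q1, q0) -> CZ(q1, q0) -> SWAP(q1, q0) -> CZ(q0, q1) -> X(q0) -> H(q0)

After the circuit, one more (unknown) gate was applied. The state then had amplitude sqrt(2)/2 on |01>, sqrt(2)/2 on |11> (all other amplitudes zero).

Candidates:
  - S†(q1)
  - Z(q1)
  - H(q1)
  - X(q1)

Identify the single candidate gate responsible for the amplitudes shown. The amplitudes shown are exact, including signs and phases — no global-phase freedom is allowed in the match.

The unique candidate consistent with the amplitudes is X(q1). Key observation: gates 3-8 undo each other exactly, leaving only the rest of the circuit to track.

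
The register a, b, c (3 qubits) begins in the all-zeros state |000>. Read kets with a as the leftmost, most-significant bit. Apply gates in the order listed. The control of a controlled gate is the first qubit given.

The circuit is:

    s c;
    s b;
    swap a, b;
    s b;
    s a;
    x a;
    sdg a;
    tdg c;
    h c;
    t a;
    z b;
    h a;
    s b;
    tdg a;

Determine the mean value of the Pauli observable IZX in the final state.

The expectation value of IZX is 1.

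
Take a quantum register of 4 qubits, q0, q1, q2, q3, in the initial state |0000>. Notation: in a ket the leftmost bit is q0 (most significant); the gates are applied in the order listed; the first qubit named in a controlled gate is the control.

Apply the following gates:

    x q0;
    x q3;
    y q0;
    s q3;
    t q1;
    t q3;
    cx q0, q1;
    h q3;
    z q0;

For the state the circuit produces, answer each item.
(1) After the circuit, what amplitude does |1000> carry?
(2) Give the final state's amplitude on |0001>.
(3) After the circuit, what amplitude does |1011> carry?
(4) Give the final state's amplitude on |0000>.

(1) The final state's coefficient on |1000> equals 0.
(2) |0001> carries amplitude -sqrt(2)*exp(I*pi/4)/2 in the final state.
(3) |1011> carries amplitude 0 in the final state.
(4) The amplitude on |0000> is sqrt(2)*exp(I*pi/4)/2.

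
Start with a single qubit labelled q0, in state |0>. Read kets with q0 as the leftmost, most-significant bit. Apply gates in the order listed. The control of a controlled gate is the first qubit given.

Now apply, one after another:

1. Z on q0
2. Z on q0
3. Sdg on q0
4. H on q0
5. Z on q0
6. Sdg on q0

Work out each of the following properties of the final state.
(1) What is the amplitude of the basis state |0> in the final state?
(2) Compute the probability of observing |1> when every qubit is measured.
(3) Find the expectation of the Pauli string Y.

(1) |0> carries amplitude sqrt(2)/2 in the final state.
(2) The probability of measuring |1> is 1/2.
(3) The expectation value of Y is 1.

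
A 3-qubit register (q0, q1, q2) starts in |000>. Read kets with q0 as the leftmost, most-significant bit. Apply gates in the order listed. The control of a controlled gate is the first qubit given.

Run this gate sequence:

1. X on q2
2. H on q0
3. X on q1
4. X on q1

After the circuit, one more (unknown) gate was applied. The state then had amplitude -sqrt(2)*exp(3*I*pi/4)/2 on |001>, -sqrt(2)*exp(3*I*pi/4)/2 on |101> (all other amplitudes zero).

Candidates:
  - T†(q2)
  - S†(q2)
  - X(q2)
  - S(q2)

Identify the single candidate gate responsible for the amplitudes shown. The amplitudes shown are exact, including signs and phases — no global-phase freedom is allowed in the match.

The applied gate was T†(q2). Key observation: steps 3-4 multiply out to the identity, so the circuit reduces to the remaining gates.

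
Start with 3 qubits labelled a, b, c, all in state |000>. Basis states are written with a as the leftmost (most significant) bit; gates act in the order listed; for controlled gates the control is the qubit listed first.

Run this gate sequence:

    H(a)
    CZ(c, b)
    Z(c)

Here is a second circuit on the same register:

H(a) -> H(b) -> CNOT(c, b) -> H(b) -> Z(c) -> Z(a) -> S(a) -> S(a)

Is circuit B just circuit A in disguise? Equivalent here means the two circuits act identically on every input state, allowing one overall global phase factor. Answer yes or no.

Yes — the two circuits implement the same unitary up to a global phase.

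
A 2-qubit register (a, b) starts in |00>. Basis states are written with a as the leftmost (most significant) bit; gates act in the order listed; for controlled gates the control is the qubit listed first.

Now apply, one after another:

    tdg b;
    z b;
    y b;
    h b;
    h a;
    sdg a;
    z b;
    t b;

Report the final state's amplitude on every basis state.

The resulting statevector has amplitude I/2 on |00>, exp(3*I*pi/4)/2 on |01>, 1/2 on |10>, exp(I*pi/4)/2 on |11>.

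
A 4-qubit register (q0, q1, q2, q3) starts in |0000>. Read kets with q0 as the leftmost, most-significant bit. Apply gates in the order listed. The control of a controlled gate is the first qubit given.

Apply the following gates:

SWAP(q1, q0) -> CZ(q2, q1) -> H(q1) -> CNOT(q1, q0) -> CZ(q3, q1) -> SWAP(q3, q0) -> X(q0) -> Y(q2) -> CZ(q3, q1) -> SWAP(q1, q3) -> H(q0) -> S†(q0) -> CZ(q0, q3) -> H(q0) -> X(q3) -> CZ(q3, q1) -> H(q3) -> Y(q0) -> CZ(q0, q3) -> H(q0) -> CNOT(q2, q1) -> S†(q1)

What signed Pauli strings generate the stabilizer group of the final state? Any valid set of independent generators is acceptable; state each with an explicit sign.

One valid set of independent stabilizer generators is -YZIZ, -ZYII, -ZIIY, -IIZI (any independent generating set of the same group is equally correct).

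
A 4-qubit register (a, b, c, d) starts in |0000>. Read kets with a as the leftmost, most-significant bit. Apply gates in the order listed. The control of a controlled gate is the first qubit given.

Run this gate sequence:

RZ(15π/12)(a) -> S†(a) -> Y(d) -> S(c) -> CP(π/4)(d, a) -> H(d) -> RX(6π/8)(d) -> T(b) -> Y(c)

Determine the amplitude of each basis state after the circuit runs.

The resulting statevector has amplitude sqrt(2)*(sqrt(2 - sqrt(2)) + I*sqrt(sqrt(2) + 2))*exp(3*I*pi/8)/4 on |0010>, sqrt(2)*(-sqrt(2 - sqrt(2)) - I*sqrt(sqrt(2) + 2))*exp(3*I*pi/8)/4 on |0011>, and 0 on every other basis state.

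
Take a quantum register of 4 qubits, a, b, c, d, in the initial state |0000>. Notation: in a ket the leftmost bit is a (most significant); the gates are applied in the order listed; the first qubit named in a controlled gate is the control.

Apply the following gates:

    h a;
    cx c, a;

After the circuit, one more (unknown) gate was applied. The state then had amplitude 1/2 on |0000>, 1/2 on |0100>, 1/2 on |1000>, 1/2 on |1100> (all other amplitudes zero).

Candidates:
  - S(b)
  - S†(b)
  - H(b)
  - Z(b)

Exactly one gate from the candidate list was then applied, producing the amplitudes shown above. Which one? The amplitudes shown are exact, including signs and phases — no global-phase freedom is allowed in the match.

It was H(b) that produced the state shown.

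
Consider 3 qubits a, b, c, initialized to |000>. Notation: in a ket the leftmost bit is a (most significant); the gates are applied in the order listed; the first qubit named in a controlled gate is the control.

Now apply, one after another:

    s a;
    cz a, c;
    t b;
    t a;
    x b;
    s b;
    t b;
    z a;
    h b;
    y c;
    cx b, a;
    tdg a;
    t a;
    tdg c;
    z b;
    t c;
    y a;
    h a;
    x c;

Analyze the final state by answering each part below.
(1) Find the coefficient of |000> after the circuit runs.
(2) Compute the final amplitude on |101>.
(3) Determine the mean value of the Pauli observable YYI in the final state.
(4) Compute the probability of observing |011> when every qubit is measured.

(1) |000> carries amplitude -exp(3*I*pi/4)/2 in the final state.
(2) |101> carries amplitude 0 in the final state.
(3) The expectation value of YYI is 1.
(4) A full measurement returns |011> with probability 0.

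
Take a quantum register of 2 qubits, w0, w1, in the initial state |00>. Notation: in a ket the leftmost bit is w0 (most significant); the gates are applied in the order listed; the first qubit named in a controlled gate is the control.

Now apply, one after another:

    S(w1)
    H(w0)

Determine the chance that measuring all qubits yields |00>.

Outcome |00> occurs with probability 1/2.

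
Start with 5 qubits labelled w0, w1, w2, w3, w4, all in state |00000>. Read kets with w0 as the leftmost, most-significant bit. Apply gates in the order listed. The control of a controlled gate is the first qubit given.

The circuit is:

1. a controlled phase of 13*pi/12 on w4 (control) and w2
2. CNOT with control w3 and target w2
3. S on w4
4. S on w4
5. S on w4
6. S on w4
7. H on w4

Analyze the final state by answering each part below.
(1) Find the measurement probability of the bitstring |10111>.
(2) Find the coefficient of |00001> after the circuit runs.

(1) The probability of measuring |10111> is 0. Key observation: steps 3-6 multiply out to the identity, so the circuit reduces to the remaining gates.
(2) The final state's coefficient on |00001> equals sqrt(2)/2.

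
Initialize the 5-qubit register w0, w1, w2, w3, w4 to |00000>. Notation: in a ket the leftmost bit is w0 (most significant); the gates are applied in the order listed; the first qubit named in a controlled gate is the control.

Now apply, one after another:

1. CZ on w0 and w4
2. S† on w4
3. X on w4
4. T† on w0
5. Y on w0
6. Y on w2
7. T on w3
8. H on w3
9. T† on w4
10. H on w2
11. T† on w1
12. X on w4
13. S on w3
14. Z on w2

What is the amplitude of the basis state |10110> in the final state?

The final state's coefficient on |10110> equals -exp(I*pi/4)/2.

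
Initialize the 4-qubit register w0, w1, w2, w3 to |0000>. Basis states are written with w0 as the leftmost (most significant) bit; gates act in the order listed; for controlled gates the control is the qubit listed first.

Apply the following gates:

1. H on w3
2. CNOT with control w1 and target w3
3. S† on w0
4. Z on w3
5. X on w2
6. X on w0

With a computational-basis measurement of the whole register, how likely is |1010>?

A full measurement returns |1010> with probability 1/2.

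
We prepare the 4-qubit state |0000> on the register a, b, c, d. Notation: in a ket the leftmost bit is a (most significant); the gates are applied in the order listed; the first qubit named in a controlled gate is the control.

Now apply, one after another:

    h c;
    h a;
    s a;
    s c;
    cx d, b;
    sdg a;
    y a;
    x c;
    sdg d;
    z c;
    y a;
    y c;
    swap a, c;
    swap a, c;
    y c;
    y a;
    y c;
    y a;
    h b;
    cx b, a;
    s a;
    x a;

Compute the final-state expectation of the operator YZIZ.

The observable YZIZ averages to 0. Key observation: steps 11-16 multiply out to the identity, so the circuit reduces to the remaining gates.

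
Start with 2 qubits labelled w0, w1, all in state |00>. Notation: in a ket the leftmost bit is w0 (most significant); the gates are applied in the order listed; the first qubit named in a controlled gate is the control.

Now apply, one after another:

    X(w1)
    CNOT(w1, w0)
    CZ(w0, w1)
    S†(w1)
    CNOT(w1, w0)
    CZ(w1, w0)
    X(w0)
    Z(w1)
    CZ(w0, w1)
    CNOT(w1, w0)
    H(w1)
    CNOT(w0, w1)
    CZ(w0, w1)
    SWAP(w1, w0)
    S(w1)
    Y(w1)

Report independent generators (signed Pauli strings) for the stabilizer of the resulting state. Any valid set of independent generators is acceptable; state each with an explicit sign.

The final state is stabilized by the group generated by -XI, -IZ; other independent generating sets are equally valid.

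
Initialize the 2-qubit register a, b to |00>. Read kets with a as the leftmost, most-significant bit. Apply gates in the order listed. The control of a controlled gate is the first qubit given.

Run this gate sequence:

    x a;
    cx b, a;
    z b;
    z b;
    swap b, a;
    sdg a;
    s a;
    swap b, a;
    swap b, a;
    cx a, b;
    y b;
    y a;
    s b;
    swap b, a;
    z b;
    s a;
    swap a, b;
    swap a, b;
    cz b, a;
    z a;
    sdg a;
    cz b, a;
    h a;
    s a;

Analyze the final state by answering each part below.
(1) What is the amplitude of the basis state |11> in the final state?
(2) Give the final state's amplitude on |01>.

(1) The final state's coefficient on |11> equals -sqrt(2)*I/2. Key observation: steps 5-8 multiply out to the identity, so the circuit reduces to the remaining gates.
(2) |01> carries amplitude -sqrt(2)/2 in the final state.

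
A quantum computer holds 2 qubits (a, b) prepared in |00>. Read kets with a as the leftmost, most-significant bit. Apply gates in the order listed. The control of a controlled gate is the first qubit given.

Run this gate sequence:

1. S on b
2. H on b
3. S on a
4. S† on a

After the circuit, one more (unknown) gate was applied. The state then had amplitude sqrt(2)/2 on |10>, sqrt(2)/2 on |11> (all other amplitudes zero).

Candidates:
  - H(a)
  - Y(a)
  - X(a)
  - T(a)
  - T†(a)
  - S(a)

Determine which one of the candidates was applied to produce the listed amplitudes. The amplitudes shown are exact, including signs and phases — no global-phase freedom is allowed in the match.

The applied gate was X(a).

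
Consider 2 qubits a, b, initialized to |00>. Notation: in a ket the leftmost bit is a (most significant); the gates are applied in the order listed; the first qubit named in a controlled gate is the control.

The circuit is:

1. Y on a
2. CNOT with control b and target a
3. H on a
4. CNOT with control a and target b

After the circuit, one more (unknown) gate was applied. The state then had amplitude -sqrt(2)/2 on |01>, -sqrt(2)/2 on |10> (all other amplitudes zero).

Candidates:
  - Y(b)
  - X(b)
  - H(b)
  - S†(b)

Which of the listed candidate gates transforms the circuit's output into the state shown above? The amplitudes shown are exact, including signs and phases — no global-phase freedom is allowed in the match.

The unique candidate consistent with the amplitudes is Y(b).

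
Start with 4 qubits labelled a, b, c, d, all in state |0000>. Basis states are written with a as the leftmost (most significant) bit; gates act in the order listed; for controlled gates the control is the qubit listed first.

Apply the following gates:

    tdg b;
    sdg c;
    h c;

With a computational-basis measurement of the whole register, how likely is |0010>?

The probability of measuring |0010> is 1/2.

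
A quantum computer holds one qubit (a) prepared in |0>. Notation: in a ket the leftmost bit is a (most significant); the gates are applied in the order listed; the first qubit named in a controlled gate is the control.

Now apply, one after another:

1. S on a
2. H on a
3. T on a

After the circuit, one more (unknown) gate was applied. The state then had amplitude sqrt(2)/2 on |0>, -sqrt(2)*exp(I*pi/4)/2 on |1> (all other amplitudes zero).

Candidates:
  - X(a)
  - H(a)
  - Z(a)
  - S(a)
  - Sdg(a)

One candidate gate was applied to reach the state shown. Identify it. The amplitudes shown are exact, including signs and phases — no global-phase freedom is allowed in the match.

It was Z(a) that produced the state shown.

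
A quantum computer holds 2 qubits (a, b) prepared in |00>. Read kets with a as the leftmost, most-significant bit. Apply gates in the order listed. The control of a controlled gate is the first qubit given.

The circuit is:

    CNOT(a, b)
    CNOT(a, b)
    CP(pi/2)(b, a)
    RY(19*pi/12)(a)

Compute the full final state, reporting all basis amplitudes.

After the circuit, the state carries amplitude -sqrt(sqrt(2) + 2)/4 - sqrt(6 - 3*sqrt(2))/4 on |00>, 0 on |01>, -sqrt(2 - sqrt(2))/4 + sqrt(3*sqrt(2) + 6)/4 on |10>, 0 on |11>. Key observation: gates 1-2 undo each other exactly, leaving only the rest of the circuit to track.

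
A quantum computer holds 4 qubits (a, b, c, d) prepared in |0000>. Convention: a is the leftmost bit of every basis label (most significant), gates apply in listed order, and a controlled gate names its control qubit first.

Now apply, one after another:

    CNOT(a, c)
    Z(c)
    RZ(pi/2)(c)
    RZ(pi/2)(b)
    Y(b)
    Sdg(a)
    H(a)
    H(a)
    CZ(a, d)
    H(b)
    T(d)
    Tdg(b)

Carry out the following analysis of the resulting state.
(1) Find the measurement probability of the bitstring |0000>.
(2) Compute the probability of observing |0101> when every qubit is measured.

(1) A full measurement returns |0000> with probability 1/2.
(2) Outcome |0101> occurs with probability 0.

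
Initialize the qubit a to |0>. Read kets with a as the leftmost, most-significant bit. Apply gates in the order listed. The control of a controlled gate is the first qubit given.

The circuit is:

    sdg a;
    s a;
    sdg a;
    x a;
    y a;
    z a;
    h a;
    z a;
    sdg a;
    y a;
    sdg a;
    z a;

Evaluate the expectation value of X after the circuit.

The expectation value of X is -1.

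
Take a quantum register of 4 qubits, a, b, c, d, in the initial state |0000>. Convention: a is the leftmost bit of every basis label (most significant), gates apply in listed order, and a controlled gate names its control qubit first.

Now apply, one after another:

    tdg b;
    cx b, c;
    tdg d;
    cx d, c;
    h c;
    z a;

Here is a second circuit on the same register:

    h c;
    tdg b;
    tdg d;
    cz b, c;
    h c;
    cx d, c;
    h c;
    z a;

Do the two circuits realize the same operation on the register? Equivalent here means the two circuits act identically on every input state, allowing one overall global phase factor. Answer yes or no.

Yes — the two circuits implement the same unitary up to a global phase.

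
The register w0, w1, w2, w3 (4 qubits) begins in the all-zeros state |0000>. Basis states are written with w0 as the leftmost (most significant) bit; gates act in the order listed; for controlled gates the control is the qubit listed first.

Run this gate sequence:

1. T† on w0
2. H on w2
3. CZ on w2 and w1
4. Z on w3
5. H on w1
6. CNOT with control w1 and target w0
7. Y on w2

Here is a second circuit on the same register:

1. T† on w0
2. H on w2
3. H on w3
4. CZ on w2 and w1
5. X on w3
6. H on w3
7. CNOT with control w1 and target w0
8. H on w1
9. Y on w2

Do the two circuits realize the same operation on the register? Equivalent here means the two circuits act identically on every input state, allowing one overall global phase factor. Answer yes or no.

No — the two circuits implement different unitaries, even allowing a global phase.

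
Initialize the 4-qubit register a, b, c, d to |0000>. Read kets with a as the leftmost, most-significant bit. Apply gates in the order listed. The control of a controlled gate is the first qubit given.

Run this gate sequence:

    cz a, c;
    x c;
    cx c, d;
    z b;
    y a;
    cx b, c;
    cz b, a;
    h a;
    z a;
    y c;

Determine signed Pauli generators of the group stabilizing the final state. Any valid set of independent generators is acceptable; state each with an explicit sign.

The stabilizer group can be generated by +XIII, +IZII, +IIZI, -IIIZ, among other valid generating sets.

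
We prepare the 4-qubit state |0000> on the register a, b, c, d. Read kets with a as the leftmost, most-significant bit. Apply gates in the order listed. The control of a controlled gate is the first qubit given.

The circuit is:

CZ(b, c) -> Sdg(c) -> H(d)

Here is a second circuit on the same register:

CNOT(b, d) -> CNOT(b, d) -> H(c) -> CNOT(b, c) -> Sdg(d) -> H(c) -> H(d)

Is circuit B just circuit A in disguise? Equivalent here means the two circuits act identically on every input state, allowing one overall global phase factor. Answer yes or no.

No: there is an input state on which the two circuits produce genuinely different outputs (not merely differing by a phase).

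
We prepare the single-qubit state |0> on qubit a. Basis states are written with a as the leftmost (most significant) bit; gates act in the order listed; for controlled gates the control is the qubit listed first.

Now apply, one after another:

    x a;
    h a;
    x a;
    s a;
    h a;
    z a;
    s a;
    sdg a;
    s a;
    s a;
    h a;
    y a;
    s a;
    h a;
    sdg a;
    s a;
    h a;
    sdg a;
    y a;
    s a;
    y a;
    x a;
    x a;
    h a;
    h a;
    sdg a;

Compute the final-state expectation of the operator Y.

The expectation value of Y is 1. Key observation: steps 12-19 multiply out to the identity, so the circuit reduces to the remaining gates.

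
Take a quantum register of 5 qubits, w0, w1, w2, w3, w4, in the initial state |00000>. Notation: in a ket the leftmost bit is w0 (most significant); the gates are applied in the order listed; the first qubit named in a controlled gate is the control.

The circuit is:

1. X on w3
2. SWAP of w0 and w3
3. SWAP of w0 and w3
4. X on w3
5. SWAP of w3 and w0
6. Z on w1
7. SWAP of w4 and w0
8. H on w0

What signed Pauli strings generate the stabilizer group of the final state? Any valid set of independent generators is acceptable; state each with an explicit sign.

The stabilizer group can be generated by +XIIII, +IZIII, +IIZII, +IIIZI, +IIIIZ, among other valid generating sets. Key observation: gates 1-4 undo each other exactly, leaving only the rest of the circuit to track.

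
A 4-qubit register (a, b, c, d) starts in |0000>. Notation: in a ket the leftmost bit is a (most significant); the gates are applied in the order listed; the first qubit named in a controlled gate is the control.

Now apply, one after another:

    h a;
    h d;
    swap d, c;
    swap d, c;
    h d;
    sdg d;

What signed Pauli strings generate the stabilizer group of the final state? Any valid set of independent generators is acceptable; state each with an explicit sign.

The stabilizer group can be generated by +XIII, +IZII, +IIZI, +IIIZ, among other valid generating sets. Key observation: gates 3-4 undo each other exactly, leaving only the rest of the circuit to track.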